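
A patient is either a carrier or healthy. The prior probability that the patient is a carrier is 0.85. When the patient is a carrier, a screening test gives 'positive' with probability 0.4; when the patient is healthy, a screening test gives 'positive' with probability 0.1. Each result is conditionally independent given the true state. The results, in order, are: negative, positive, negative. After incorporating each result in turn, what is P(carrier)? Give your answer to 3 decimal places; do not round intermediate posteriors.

0.910

After 'negative': P(carrier) = 0.6·0.8500 / (0.6·0.8500 + 0.9·0.1500) ≈ 0.7907
After 'positive': P(carrier) = 0.4·0.7907 / (0.4·0.7907 + 0.1·0.2093) ≈ 0.9379
After 'negative': P(carrier) = 0.6·0.9379 / (0.6·0.9379 + 0.9·0.0621) ≈ 0.9097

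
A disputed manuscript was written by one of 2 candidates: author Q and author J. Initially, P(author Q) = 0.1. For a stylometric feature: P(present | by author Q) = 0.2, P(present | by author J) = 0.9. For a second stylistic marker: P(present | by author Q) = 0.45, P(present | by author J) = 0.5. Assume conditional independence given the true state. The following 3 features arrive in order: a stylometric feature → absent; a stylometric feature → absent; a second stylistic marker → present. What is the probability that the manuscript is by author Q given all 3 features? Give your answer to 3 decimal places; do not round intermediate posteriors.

After a stylometric feature='absent': P(author Q) = 0.8·0.1000 / (0.8·0.1000 + 0.1·0.9000) ≈ 0.4706
After a stylometric feature='absent': P(author Q) = 0.8·0.4706 / (0.8·0.4706 + 0.1·0.5294) ≈ 0.8767
After a second stylistic marker='present': P(author Q) = 0.45·0.8767 / (0.45·0.8767 + 0.5·0.1233) ≈ 0.8649

0.865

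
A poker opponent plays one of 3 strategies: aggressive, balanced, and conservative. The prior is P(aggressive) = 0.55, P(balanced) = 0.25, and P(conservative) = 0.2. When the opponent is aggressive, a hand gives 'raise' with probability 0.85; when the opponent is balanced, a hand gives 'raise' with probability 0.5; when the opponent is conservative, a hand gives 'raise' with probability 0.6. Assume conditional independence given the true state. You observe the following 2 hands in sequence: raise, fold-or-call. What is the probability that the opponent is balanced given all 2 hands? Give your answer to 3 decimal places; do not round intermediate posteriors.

0.346

Apply Bayes' rule sequentially, carrying P(balanced) forward.
After 'raise': normaliser = 0.85·0.5500 + 0.5·0.2500 + 0.6·0.2000; P(aggressive) ≈ 0.6561, P(balanced) ≈ 0.1754, P(conservative) ≈ 0.1684
After 'fold-or-call': normaliser = 0.15·0.6561 + 0.5·0.1754 + 0.4·0.1684; P(aggressive) ≈ 0.3882, P(balanced) ≈ 0.3460, P(conservative) ≈ 0.2657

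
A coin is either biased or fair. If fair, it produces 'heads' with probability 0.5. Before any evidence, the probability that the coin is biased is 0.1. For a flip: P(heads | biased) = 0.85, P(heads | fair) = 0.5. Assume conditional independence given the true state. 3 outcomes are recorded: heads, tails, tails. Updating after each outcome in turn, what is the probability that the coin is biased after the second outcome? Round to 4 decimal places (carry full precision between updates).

Each posterior becomes the prior for the next update.
After 'heads': P(biased) = 0.85·0.1000 / (0.85·0.1000 + 0.5·0.9000) ≈ 0.1589
After 'tails': P(biased) = 0.15·0.1589 / (0.15·0.1589 + 0.5·0.8411) ≈ 0.0536

0.0536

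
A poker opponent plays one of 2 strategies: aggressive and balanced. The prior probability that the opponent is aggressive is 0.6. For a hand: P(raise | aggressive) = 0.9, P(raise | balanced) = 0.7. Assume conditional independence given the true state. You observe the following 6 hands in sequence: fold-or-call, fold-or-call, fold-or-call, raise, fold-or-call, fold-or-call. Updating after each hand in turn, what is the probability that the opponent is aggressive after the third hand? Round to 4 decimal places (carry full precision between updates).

0.0526

After 'fold-or-call': P(aggressive) = 0.1·0.6000 / (0.1·0.6000 + 0.3·0.4000) ≈ 0.3333
After 'fold-or-call': P(aggressive) = 0.1·0.3333 / (0.1·0.3333 + 0.3·0.6667) ≈ 0.1429
After 'fold-or-call': P(aggressive) = 0.1·0.1429 / (0.1·0.1429 + 0.3·0.8571) ≈ 0.0526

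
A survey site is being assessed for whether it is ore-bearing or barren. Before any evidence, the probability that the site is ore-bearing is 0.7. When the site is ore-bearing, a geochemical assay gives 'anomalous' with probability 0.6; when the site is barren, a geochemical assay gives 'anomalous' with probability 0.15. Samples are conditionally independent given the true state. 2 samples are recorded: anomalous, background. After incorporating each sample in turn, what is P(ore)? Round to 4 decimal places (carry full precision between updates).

After 'anomalous': P(ore) = 0.6·0.7000 / (0.6·0.7000 + 0.15·0.3000) ≈ 0.9032
After 'background': P(ore) = 0.4·0.9032 / (0.4·0.9032 + 0.85·0.0968) ≈ 0.8145

0.8145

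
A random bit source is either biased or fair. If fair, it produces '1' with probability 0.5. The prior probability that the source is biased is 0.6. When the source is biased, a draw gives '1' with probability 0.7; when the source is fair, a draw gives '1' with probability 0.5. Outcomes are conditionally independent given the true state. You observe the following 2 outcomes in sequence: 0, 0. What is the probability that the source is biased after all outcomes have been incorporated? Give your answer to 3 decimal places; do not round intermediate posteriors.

0.351

Apply Bayes' rule sequentially, carrying P(biased) forward.
After '0': P(biased) = 0.3·0.6000 / (0.3·0.6000 + 0.5·0.4000) ≈ 0.4737
After '0': P(biased) = 0.3·0.4737 / (0.3·0.4737 + 0.5·0.5263) ≈ 0.3506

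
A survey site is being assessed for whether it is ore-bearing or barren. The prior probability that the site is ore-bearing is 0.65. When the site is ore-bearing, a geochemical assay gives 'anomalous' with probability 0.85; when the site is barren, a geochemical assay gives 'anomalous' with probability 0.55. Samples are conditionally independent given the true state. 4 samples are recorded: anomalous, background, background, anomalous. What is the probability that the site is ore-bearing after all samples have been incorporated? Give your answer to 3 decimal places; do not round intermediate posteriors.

After 'anomalous': P(ore) = 0.85·0.6500 / (0.85·0.6500 + 0.55·0.3500) ≈ 0.7416
After 'background': P(ore) = 0.15·0.7416 / (0.15·0.7416 + 0.45·0.2584) ≈ 0.4889
After 'background': P(ore) = 0.15·0.4889 / (0.15·0.4889 + 0.45·0.5111) ≈ 0.2418
After 'anomalous': P(ore) = 0.85·0.2418 / (0.85·0.2418 + 0.55·0.7582) ≈ 0.3301

0.330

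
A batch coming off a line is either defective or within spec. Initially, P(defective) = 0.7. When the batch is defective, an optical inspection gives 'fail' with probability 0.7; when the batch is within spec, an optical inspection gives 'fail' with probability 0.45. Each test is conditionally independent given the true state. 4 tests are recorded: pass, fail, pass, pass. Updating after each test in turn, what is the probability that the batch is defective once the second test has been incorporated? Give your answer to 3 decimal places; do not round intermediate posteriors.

0.664

Each posterior becomes the prior for the next update.
After 'pass': P(defective) = 0.3·0.7000 / (0.3·0.7000 + 0.55·0.3000) ≈ 0.5600
After 'fail': P(defective) = 0.7·0.5600 / (0.7·0.5600 + 0.45·0.4400) ≈ 0.6644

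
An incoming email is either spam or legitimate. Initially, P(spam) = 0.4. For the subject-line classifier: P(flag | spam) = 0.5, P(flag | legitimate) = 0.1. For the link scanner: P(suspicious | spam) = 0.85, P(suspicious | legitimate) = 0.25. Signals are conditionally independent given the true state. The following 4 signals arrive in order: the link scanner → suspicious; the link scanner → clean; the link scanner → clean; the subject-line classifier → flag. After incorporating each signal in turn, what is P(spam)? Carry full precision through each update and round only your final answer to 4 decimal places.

0.3119

Apply Bayes' rule sequentially, carrying P(spam) forward.
After the link scanner='suspicious': P(spam) = 0.85·0.4000 / (0.85·0.4000 + 0.25·0.6000) ≈ 0.6939
After the link scanner='clean': P(spam) = 0.15·0.6939 / (0.15·0.6939 + 0.75·0.3061) ≈ 0.3119
After the link scanner='clean': P(spam) = 0.15·0.3119 / (0.15·0.3119 + 0.75·0.6881) ≈ 0.0831
After the subject-line classifier='flag': P(spam) = 0.5·0.0831 / (0.5·0.0831 + 0.1·0.9169) ≈ 0.3119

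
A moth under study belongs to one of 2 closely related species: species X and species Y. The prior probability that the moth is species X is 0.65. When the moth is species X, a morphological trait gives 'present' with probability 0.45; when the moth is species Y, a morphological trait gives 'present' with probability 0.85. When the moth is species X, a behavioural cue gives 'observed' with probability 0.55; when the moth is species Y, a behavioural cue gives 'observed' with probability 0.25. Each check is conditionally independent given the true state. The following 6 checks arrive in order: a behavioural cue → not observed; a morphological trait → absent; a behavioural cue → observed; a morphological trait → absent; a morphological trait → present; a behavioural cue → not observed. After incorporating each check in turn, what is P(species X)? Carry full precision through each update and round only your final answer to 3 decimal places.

0.913

After a behavioural cue='not observed': P(species X) = 0.45·0.6500 / (0.45·0.6500 + 0.75·0.3500) ≈ 0.5270
After a morphological trait='absent': P(species X) = 0.55·0.5270 / (0.55·0.5270 + 0.15·0.4730) ≈ 0.8034
After a behavioural cue='observed': P(species X) = 0.55·0.8034 / (0.55·0.8034 + 0.25·0.1966) ≈ 0.8999
After a morphological trait='absent': P(species X) = 0.55·0.8999 / (0.55·0.8999 + 0.15·0.1001) ≈ 0.9706
After a morphological trait='present': P(species X) = 0.45·0.9706 / (0.45·0.9706 + 0.85·0.0294) ≈ 0.9458
After a behavioural cue='not observed': P(species X) = 0.45·0.9458 / (0.45·0.9458 + 0.75·0.0542) ≈ 0.9128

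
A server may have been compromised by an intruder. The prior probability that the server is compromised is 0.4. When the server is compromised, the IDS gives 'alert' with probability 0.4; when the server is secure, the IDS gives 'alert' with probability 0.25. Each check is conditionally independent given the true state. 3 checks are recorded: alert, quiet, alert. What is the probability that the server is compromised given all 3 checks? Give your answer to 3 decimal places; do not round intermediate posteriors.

Each posterior becomes the prior for the next update.
After 'alert': P(compromised) = 0.4·0.4000 / (0.4·0.4000 + 0.25·0.6000) ≈ 0.5161
After 'quiet': P(compromised) = 0.6·0.5161 / (0.6·0.5161 + 0.75·0.4839) ≈ 0.4604
After 'alert': P(compromised) = 0.4·0.4604 / (0.4·0.4604 + 0.25·0.5396) ≈ 0.5772

0.577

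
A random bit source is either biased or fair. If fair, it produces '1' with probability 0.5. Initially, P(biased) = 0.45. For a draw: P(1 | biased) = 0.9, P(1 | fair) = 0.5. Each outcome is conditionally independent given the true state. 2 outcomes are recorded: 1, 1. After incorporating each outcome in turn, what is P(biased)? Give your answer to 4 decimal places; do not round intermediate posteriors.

Apply Bayes' rule sequentially, carrying P(biased) forward.
After '1': P(biased) = 0.9·0.4500 / (0.9·0.4500 + 0.5·0.5500) ≈ 0.5956
After '1': P(biased) = 0.9·0.5956 / (0.9·0.5956 + 0.5·0.4044) ≈ 0.7261

0.7261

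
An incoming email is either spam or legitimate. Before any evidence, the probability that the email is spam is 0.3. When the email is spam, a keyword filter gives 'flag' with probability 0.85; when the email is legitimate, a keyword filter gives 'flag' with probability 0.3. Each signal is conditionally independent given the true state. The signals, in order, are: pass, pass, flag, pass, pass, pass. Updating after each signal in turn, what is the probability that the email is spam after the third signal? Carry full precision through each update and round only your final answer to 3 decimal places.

0.053

After 'pass': P(spam) = 0.15·0.3000 / (0.15·0.3000 + 0.7·0.7000) ≈ 0.0841
After 'pass': P(spam) = 0.15·0.0841 / (0.15·0.0841 + 0.7·0.9159) ≈ 0.0193
After 'flag': P(spam) = 0.85·0.0193 / (0.85·0.0193 + 0.3·0.9807) ≈ 0.0528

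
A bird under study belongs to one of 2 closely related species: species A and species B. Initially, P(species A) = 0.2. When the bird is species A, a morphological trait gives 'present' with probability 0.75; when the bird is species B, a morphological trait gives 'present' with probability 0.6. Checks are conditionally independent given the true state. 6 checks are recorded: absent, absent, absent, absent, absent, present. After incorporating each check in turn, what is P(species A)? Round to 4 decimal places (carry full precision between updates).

0.0289

After 'absent': P(species A) = 0.25·0.2000 / (0.25·0.2000 + 0.4·0.8000) ≈ 0.1351
After 'absent': P(species A) = 0.25·0.1351 / (0.25·0.1351 + 0.4·0.8649) ≈ 0.0890
After 'absent': P(species A) = 0.25·0.0890 / (0.25·0.0890 + 0.4·0.9110) ≈ 0.0575
After 'absent': P(species A) = 0.25·0.0575 / (0.25·0.0575 + 0.4·0.9425) ≈ 0.0367
After 'absent': P(species A) = 0.25·0.0367 / (0.25·0.0367 + 0.4·0.9633) ≈ 0.0233
After 'present': P(species A) = 0.75·0.0233 / (0.75·0.0233 + 0.6·0.9767) ≈ 0.0289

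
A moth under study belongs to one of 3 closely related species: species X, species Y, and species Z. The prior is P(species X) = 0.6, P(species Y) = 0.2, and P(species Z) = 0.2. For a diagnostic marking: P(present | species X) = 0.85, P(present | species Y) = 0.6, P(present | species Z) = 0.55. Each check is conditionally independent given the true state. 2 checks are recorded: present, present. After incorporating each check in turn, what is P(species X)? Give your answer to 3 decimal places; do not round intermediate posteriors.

After 'present': normaliser = 0.85·0.6000 + 0.6·0.2000 + 0.55·0.2000; P(species X) ≈ 0.6892, P(species Y) ≈ 0.1622, P(species Z) ≈ 0.1486
After 'present': normaliser = 0.85·0.6892 + 0.6·0.1622 + 0.55·0.1486; P(species X) ≈ 0.7659, P(species Y) ≈ 0.1272, P(species Z) ≈ 0.1069

0.766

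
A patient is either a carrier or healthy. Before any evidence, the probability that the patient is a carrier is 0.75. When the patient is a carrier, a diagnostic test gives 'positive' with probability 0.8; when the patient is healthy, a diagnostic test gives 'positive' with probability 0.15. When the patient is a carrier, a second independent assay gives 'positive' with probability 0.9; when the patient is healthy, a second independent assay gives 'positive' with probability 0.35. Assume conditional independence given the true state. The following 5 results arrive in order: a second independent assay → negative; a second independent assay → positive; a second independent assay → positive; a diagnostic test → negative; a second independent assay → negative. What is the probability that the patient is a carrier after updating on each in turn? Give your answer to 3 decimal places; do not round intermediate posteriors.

Apply Bayes' rule sequentially, carrying P(carrier) forward.
After a second independent assay='negative': P(carrier) = 0.1·0.7500 / (0.1·0.7500 + 0.65·0.2500) ≈ 0.3158
After a second independent assay='positive': P(carrier) = 0.9·0.3158 / (0.9·0.3158 + 0.35·0.6842) ≈ 0.5427
After a second independent assay='positive': P(carrier) = 0.9·0.5427 / (0.9·0.5427 + 0.35·0.4573) ≈ 0.7532
After a diagnostic test='negative': P(carrier) = 0.2·0.7532 / (0.2·0.7532 + 0.85·0.2468) ≈ 0.4180
After a second independent assay='negative': P(carrier) = 0.1·0.4180 / (0.1·0.4180 + 0.65·0.5820) ≈ 0.0995

0.099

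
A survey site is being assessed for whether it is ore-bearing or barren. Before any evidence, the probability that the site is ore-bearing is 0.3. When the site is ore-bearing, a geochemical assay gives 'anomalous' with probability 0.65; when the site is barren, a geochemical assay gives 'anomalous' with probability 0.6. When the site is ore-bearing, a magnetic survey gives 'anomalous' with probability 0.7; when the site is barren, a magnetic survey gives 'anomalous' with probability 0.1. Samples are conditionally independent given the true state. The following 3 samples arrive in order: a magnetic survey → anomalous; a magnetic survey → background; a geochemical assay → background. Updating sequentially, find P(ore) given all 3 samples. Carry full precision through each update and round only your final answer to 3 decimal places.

After a magnetic survey='anomalous': P(ore) = 0.7·0.3000 / (0.7·0.3000 + 0.1·0.7000) ≈ 0.7500
After a magnetic survey='background': P(ore) = 0.3·0.7500 / (0.3·0.7500 + 0.9·0.2500) ≈ 0.5000
After a geochemical assay='background': P(ore) = 0.35·0.5000 / (0.35·0.5000 + 0.4·0.5000) ≈ 0.4667

0.467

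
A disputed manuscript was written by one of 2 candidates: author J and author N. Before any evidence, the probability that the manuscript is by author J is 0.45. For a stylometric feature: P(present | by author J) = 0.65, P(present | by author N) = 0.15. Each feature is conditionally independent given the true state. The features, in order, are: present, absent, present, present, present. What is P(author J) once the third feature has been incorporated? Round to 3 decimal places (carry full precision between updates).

0.864

After 'present': P(author J) = 0.65·0.4500 / (0.65·0.4500 + 0.15·0.5500) ≈ 0.7800
After 'absent': P(author J) = 0.35·0.7800 / (0.35·0.7800 + 0.85·0.2200) ≈ 0.5935
After 'present': P(author J) = 0.65·0.5935 / (0.65·0.5935 + 0.15·0.4065) ≈ 0.8635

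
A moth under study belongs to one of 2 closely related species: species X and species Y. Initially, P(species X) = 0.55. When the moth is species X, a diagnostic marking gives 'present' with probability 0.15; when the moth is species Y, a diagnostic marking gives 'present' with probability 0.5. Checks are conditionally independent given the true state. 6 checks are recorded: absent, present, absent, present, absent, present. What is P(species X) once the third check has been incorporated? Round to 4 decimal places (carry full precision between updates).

Apply Bayes' rule sequentially, carrying P(species X) forward.
After 'absent': P(species X) = 0.85·0.5500 / (0.85·0.5500 + 0.5·0.4500) ≈ 0.6751
After 'present': P(species X) = 0.15·0.6751 / (0.15·0.6751 + 0.5·0.3249) ≈ 0.3840
After 'absent': P(species X) = 0.85·0.3840 / (0.85·0.3840 + 0.5·0.6160) ≈ 0.5145

0.5145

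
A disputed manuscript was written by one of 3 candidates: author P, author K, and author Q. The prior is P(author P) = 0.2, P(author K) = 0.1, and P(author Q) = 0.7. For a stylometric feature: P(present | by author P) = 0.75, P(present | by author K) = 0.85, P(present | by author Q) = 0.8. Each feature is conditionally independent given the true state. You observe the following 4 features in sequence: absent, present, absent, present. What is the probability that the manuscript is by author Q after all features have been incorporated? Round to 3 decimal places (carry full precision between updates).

0.674

After 'absent': normaliser = 0.25·0.2000 + 0.15·0.1000 + 0.2·0.7000; P(author P) ≈ 0.2439, P(author K) ≈ 0.0732, P(author Q) ≈ 0.6829
After 'present': normaliser = 0.75·0.2439 + 0.85·0.0732 + 0.8·0.6829; P(author P) ≈ 0.2311, P(author K) ≈ 0.0786, P(author Q) ≈ 0.6903
After 'absent': normaliser = 0.25·0.2311 + 0.15·0.0786 + 0.2·0.6903; P(author P) ≈ 0.2783, P(author K) ≈ 0.0568, P(author Q) ≈ 0.6649
After 'present': normaliser = 0.75·0.2783 + 0.85·0.0568 + 0.8·0.6649; P(author P) ≈ 0.2646, P(author K) ≈ 0.0612, P(author Q) ≈ 0.6743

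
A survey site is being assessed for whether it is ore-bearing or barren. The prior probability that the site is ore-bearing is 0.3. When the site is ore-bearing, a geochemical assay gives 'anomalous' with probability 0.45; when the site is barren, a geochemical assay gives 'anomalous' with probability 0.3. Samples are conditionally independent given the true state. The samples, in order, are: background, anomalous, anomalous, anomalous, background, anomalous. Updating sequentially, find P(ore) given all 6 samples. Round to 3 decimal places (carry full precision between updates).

0.573

After 'background': P(ore) = 0.55·0.3000 / (0.55·0.3000 + 0.7·0.7000) ≈ 0.2519
After 'anomalous': P(ore) = 0.45·0.2519 / (0.45·0.2519 + 0.3·0.7481) ≈ 0.3356
After 'anomalous': P(ore) = 0.45·0.3356 / (0.45·0.3356 + 0.3·0.6644) ≈ 0.4311
After 'anomalous': P(ore) = 0.45·0.4311 / (0.45·0.4311 + 0.3·0.5689) ≈ 0.5319
After 'background': P(ore) = 0.55·0.5319 / (0.55·0.5319 + 0.7·0.4681) ≈ 0.4717
After 'anomalous': P(ore) = 0.45·0.4717 / (0.45·0.4717 + 0.3·0.5283) ≈ 0.5725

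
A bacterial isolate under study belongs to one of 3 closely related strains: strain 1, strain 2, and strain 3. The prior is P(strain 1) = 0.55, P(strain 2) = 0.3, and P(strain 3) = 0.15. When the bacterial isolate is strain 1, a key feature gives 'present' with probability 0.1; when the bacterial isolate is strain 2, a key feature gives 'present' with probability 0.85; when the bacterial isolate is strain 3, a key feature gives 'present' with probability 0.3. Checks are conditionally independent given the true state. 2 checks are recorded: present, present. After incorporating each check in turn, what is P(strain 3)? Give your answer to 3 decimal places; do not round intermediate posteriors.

0.057

After 'present': normaliser = 0.1·0.5500 + 0.85·0.3000 + 0.3·0.1500; P(strain 1) ≈ 0.1549, P(strain 2) ≈ 0.7183, P(strain 3) ≈ 0.1268
After 'present': normaliser = 0.1·0.1549 + 0.85·0.7183 + 0.3·0.1268; P(strain 1) ≈ 0.0233, P(strain 2) ≈ 0.9194, P(strain 3) ≈ 0.0573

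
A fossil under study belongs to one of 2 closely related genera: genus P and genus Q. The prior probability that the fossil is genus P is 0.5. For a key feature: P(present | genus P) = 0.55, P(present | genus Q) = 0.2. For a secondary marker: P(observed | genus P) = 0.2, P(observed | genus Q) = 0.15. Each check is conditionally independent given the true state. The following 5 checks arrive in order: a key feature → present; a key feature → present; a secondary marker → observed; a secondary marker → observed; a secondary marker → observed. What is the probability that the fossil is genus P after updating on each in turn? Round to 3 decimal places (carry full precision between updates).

0.947

Apply Bayes' rule sequentially, carrying P(genus P) forward.
After a key feature='present': P(genus P) = 0.55·0.5000 / (0.55·0.5000 + 0.2·0.5000) ≈ 0.7333
After a key feature='present': P(genus P) = 0.55·0.7333 / (0.55·0.7333 + 0.2·0.2667) ≈ 0.8832
After a secondary marker='observed': P(genus P) = 0.2·0.8832 / (0.2·0.8832 + 0.15·0.1168) ≈ 0.9098
After a secondary marker='observed': P(genus P) = 0.2·0.9098 / (0.2·0.9098 + 0.15·0.0902) ≈ 0.9308
After a secondary marker='observed': P(genus P) = 0.2·0.9308 / (0.2·0.9308 + 0.15·0.0692) ≈ 0.9472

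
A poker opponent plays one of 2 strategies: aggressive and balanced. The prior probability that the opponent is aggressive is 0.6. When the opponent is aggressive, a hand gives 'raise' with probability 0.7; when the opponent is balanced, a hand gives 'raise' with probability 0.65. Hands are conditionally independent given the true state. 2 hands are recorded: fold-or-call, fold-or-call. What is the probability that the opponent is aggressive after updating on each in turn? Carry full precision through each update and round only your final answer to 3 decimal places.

After 'fold-or-call': P(aggressive) = 0.3·0.6000 / (0.3·0.6000 + 0.35·0.4000) ≈ 0.5625
After 'fold-or-call': P(aggressive) = 0.3·0.5625 / (0.3·0.5625 + 0.35·0.4375) ≈ 0.5243

0.524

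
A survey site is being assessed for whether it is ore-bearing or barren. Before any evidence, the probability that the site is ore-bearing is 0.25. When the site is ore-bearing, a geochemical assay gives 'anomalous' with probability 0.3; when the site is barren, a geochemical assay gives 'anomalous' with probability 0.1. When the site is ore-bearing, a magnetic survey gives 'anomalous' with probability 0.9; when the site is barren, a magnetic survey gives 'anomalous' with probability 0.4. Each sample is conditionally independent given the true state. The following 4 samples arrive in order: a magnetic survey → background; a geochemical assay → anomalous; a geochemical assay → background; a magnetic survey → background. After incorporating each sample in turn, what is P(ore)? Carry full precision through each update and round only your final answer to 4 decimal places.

After a magnetic survey='background': P(ore) = 0.1·0.2500 / (0.1·0.2500 + 0.6·0.7500) ≈ 0.0526
After a geochemical assay='anomalous': P(ore) = 0.3·0.0526 / (0.3·0.0526 + 0.1·0.9474) ≈ 0.1429
After a geochemical assay='background': P(ore) = 0.7·0.1429 / (0.7·0.1429 + 0.9·0.8571) ≈ 0.1148
After a magnetic survey='background': P(ore) = 0.1·0.1148 / (0.1·0.1148 + 0.6·0.8852) ≈ 0.0211

0.0211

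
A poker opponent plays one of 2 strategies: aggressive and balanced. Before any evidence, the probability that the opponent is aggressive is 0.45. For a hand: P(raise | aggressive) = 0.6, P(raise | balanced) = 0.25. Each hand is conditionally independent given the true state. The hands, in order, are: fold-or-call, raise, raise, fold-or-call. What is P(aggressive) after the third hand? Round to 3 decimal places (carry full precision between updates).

Each posterior becomes the prior for the next update.
After 'fold-or-call': P(aggressive) = 0.4·0.4500 / (0.4·0.4500 + 0.75·0.5500) ≈ 0.3038
After 'raise': P(aggressive) = 0.6·0.3038 / (0.6·0.3038 + 0.25·0.6962) ≈ 0.5115
After 'raise': P(aggressive) = 0.6·0.5115 / (0.6·0.5115 + 0.25·0.4885) ≈ 0.7154

0.715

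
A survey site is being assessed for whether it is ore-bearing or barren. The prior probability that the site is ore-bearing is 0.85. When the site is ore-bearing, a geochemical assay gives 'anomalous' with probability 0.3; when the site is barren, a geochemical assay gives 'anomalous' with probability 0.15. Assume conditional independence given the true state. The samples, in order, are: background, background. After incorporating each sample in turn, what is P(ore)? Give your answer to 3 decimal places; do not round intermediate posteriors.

After 'background': P(ore) = 0.7·0.8500 / (0.7·0.8500 + 0.85·0.1500) ≈ 0.8235
After 'background': P(ore) = 0.7·0.8235 / (0.7·0.8235 + 0.85·0.1765) ≈ 0.7935

0.794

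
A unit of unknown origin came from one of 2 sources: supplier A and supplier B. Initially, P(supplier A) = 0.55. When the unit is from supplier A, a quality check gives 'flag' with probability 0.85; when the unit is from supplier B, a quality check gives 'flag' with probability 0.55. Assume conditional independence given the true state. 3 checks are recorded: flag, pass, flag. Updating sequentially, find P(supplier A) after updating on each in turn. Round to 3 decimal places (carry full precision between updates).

Apply Bayes' rule sequentially, carrying P(supplier A) forward.
After 'flag': P(supplier A) = 0.85·0.5500 / (0.85·0.5500 + 0.55·0.4500) ≈ 0.6538
After 'pass': P(supplier A) = 0.15·0.6538 / (0.15·0.6538 + 0.45·0.3462) ≈ 0.3864
After 'flag': P(supplier A) = 0.85·0.3864 / (0.85·0.3864 + 0.55·0.6136) ≈ 0.4932

0.493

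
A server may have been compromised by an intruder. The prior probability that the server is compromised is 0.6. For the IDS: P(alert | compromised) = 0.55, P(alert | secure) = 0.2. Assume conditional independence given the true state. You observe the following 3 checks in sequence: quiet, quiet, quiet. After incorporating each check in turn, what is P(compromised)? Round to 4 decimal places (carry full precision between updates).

After 'quiet': P(compromised) = 0.45·0.6000 / (0.45·0.6000 + 0.8·0.4000) ≈ 0.4576
After 'quiet': P(compromised) = 0.45·0.4576 / (0.45·0.4576 + 0.8·0.5424) ≈ 0.3219
After 'quiet': P(compromised) = 0.45·0.3219 / (0.45·0.3219 + 0.8·0.6781) ≈ 0.2107

0.2107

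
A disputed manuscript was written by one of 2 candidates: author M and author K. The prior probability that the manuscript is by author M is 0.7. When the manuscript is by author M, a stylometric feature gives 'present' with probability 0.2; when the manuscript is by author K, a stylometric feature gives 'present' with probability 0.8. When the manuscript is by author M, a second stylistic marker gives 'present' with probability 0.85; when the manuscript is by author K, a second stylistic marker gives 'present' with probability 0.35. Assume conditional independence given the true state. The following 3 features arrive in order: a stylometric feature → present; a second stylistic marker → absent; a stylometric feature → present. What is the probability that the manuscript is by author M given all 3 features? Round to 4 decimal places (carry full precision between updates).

After a stylometric feature='present': P(author M) = 0.2·0.7000 / (0.2·0.7000 + 0.8·0.3000) ≈ 0.3684
After a second stylistic marker='absent': P(author M) = 0.15·0.3684 / (0.15·0.3684 + 0.65·0.6316) ≈ 0.1186
After a stylometric feature='present': P(author M) = 0.2·0.1186 / (0.2·0.1186 + 0.8·0.8814) ≈ 0.0326

0.0326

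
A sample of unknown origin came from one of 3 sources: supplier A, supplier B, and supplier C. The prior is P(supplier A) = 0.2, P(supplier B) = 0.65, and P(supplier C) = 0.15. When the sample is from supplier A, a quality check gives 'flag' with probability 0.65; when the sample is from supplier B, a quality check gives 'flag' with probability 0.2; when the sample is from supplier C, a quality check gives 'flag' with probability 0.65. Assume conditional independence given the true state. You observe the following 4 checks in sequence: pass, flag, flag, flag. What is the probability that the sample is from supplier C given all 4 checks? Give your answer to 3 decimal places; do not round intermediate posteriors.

0.381

After 'pass': normaliser = 0.35·0.2000 + 0.8·0.6500 + 0.35·0.1500; P(supplier A) ≈ 0.1089, P(supplier B) ≈ 0.8093, P(supplier C) ≈ 0.0817
After 'flag': normaliser = 0.65·0.1089 + 0.2·0.8093 + 0.65·0.0817; P(supplier A) ≈ 0.2478, P(supplier B) ≈ 0.5664, P(supplier C) ≈ 0.1858
After 'flag': normaliser = 0.65·0.2478 + 0.2·0.5664 + 0.65·0.1858; P(supplier A) ≈ 0.4076, P(supplier B) ≈ 0.2867, P(supplier C) ≈ 0.3057
After 'flag': normaliser = 0.65·0.4076 + 0.2·0.2867 + 0.65·0.3057; P(supplier A) ≈ 0.5085, P(supplier B) ≈ 0.1100, P(supplier C) ≈ 0.3814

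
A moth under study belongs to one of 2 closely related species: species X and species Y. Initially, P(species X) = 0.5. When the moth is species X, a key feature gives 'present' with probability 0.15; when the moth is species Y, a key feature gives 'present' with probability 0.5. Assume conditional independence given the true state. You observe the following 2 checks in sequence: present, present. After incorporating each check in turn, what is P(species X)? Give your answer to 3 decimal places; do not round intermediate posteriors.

0.083

After 'present': P(species X) = 0.15·0.5000 / (0.15·0.5000 + 0.5·0.5000) ≈ 0.2308
After 'present': P(species X) = 0.15·0.2308 / (0.15·0.2308 + 0.5·0.7692) ≈ 0.0826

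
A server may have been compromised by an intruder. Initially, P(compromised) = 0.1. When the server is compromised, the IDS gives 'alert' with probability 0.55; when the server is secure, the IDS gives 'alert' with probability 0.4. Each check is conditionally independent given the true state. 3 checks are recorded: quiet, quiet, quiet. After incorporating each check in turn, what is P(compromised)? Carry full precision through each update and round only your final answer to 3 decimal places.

Apply Bayes' rule sequentially, carrying P(compromised) forward.
After 'quiet': P(compromised) = 0.45·0.1000 / (0.45·0.1000 + 0.6·0.9000) ≈ 0.0769
After 'quiet': P(compromised) = 0.45·0.0769 / (0.45·0.0769 + 0.6·0.9231) ≈ 0.0588
After 'quiet': P(compromised) = 0.45·0.0588 / (0.45·0.0588 + 0.6·0.9412) ≈ 0.0448

0.045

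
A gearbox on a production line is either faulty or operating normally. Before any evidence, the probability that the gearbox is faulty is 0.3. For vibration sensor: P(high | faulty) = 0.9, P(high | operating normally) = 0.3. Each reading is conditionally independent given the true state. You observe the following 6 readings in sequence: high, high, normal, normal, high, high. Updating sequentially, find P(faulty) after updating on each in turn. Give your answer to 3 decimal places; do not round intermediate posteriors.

0.415

After 'high': P(faulty) = 0.9·0.3000 / (0.9·0.3000 + 0.3·0.7000) ≈ 0.5625
After 'high': P(faulty) = 0.9·0.5625 / (0.9·0.5625 + 0.3·0.4375) ≈ 0.7941
After 'normal': P(faulty) = 0.1·0.7941 / (0.1·0.7941 + 0.7·0.2059) ≈ 0.3553
After 'normal': P(faulty) = 0.1·0.3553 / (0.1·0.3553 + 0.7·0.6447) ≈ 0.0730
After 'high': P(faulty) = 0.9·0.0730 / (0.9·0.0730 + 0.3·0.9270) ≈ 0.1910
After 'high': P(faulty) = 0.9·0.1910 / (0.9·0.1910 + 0.3·0.8090) ≈ 0.4147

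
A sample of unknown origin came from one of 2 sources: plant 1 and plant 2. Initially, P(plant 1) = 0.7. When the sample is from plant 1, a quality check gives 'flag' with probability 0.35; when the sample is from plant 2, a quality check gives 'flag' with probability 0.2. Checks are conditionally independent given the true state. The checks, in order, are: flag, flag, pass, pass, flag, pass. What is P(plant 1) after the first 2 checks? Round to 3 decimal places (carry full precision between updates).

0.877

After 'flag': P(plant 1) = 0.35·0.7000 / (0.35·0.7000 + 0.2·0.3000) ≈ 0.8033
After 'flag': P(plant 1) = 0.35·0.8033 / (0.35·0.8033 + 0.2·0.1967) ≈ 0.8772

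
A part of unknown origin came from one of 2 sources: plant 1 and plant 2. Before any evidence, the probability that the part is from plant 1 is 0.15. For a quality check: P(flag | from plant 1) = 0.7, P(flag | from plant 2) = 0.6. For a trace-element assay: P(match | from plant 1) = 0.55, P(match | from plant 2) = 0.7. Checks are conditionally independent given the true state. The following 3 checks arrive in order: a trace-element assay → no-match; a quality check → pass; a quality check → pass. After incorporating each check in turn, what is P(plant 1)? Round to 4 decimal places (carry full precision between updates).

0.1296

After a trace-element assay='no-match': P(plant 1) = 0.45·0.1500 / (0.45·0.1500 + 0.3·0.8500) ≈ 0.2093
After a quality check='pass': P(plant 1) = 0.3·0.2093 / (0.3·0.2093 + 0.4·0.7907) ≈ 0.1656
After a quality check='pass': P(plant 1) = 0.3·0.1656 / (0.3·0.1656 + 0.4·0.8344) ≈ 0.1296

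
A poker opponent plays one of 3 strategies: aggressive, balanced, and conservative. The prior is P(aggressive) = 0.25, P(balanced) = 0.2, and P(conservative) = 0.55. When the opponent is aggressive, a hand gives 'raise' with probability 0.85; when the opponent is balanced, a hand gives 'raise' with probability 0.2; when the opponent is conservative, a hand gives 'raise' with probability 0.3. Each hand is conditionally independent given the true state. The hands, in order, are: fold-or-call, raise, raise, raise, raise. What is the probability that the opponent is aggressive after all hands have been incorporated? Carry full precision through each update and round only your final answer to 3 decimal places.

After 'fold-or-call': normaliser = 0.15·0.2500 + 0.8·0.2000 + 0.7·0.5500; P(aggressive) ≈ 0.0644, P(balanced) ≈ 0.2747, P(conservative) ≈ 0.6609
After 'raise': normaliser = 0.85·0.0644 + 0.2·0.2747 + 0.3·0.6609; P(aggressive) ≈ 0.1777, P(balanced) ≈ 0.1784, P(conservative) ≈ 0.6439
After 'raise': normaliser = 0.85·0.1777 + 0.2·0.1784 + 0.3·0.6439; P(aggressive) ≈ 0.3976, P(balanced) ≈ 0.0939, P(conservative) ≈ 0.5085
After 'raise': normaliser = 0.85·0.3976 + 0.2·0.0939 + 0.3·0.5085; P(aggressive) ≈ 0.6636, P(balanced) ≈ 0.0369, P(conservative) ≈ 0.2995
After 'raise': normaliser = 0.85·0.6636 + 0.2·0.0369 + 0.3·0.2995; P(aggressive) ≈ 0.8530, P(balanced) ≈ 0.0112, P(conservative) ≈ 0.1359

0.853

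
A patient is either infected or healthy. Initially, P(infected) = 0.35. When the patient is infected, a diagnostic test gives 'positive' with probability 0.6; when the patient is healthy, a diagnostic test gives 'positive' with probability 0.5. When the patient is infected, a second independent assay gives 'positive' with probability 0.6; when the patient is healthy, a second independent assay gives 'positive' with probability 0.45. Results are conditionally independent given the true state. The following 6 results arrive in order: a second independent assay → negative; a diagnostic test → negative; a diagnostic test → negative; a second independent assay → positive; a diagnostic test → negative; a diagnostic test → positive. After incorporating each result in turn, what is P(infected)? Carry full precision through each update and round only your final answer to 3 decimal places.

After a second independent assay='negative': P(infected) = 0.4·0.3500 / (0.4·0.3500 + 0.55·0.6500) ≈ 0.2814
After a diagnostic test='negative': P(infected) = 0.4·0.2814 / (0.4·0.2814 + 0.5·0.7186) ≈ 0.2386
After a diagnostic test='negative': P(infected) = 0.4·0.2386 / (0.4·0.2386 + 0.5·0.7614) ≈ 0.2004
After a second independent assay='positive': P(infected) = 0.6·0.2004 / (0.6·0.2004 + 0.45·0.7996) ≈ 0.2505
After a diagnostic test='negative': P(infected) = 0.4·0.2505 / (0.4·0.2505 + 0.5·0.7495) ≈ 0.2109
After a diagnostic test='positive': P(infected) = 0.6·0.2109 / (0.6·0.2109 + 0.5·0.7891) ≈ 0.2429

0.243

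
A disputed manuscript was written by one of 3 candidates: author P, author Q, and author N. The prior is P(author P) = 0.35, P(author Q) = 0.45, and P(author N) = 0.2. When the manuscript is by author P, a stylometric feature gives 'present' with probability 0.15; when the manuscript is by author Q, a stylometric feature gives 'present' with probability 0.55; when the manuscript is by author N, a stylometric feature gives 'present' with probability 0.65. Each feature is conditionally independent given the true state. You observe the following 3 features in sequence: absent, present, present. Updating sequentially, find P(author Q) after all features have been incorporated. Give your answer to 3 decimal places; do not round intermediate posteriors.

After 'absent': normaliser = 0.85·0.3500 + 0.45·0.4500 + 0.35·0.2000; P(author P) ≈ 0.5219, P(author Q) ≈ 0.3553, P(author N) ≈ 0.1228
After 'present': normaliser = 0.15·0.5219 + 0.55·0.3553 + 0.65·0.1228; P(author P) ≈ 0.2215, P(author Q) ≈ 0.5527, P(author N) ≈ 0.2258
After 'present': normaliser = 0.15·0.2215 + 0.55·0.5527 + 0.65·0.2258; P(author P) ≈ 0.0686, P(author Q) ≈ 0.6281, P(author N) ≈ 0.3033

0.628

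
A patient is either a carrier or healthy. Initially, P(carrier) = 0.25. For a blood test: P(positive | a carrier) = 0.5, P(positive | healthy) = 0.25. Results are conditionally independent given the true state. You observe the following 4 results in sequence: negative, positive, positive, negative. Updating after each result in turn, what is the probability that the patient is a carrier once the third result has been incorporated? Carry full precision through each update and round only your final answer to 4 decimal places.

Apply Bayes' rule sequentially, carrying P(carrier) forward.
After 'negative': P(carrier) = 0.5·0.2500 / (0.5·0.2500 + 0.75·0.7500) ≈ 0.1818
After 'positive': P(carrier) = 0.5·0.1818 / (0.5·0.1818 + 0.25·0.8182) ≈ 0.3077
After 'positive': P(carrier) = 0.5·0.3077 / (0.5·0.3077 + 0.25·0.6923) ≈ 0.4706

0.4706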